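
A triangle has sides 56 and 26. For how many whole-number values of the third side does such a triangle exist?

51

The third side lies in the open interval (30, 82).
Integers from 31 to 81 inclusive: 81 − 31 + 1 = 51.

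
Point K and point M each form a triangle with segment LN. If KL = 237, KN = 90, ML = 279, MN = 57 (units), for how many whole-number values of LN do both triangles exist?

From triangle KLN: 147 < LN < 327.
From triangle MLN: 222 < LN < 336.
Intersection: 222 < LN < 327, so integers 223 through 326: 104 values.

104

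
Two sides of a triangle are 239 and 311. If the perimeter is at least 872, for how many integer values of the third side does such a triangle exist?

228

Triangle inequality: 72 < x < 550. Perimeter ≥ 872 gives x ≥ 872 − 239 − 311 = 322.
So 322 ≤ x < 550; integers 322 through 549: 228 values.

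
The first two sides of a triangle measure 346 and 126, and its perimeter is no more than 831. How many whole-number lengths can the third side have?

139

Triangle inequality: 220 < x < 472. Perimeter ≤ 831 gives x ≤ 831 − 346 − 126 = 359.
So 220 < x ≤ 359; integers 221 through 359: 139 values.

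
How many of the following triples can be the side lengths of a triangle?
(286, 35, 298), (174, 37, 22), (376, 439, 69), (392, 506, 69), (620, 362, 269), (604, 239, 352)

(35,286,298): 35+286 > 298 → valid
(22,37,174): 22+37 ≤ 174 → not valid
(69,376,439): 69+376 > 439 → valid
(69,392,506): 69+392 ≤ 506 → not valid
(269,362,620): 269+362 > 620 → valid
(239,352,604): 239+352 ≤ 604 → not valid
3 of the 6 triples form a triangle.

3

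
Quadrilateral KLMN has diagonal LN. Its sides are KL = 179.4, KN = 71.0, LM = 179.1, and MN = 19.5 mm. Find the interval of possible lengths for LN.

159.6 < LN < 198.6

From triangle KLN: |179.4 − 71.0| < LN < 179.4 + 71.0, i.e. 108.4 < LN < 250.4.
From triangle MLN: 159.6 < LN < 198.6.
Both must hold, so LN lies in the intersection.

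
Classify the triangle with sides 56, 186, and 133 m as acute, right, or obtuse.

Compare the square of the longest side to the sum of squares of the other two: 56² + 133² = 20825 < 34596 = 186².

obtuse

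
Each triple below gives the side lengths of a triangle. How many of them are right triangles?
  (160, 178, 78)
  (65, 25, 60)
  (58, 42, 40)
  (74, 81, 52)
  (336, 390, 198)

4

(160,178,78): 78²+160² = 31684 = 178² → right
(65,25,60): 25²+60² = 4225 = 65² → right
(58,42,40): 40²+42² = 3364 = 58² → right
(74,81,52): 52²+74² = 8180 > 6561 = 81² → acute
(336,390,198): 198²+336² = 152100 = 390² → right
4 of the 5 are right.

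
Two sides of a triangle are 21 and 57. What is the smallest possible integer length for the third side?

The third side must be strictly greater than |21 − 57| = 36.
The smallest integer above 36 is 37.

37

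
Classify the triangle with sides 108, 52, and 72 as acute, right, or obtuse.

Compare the square of the longest side to the sum of squares of the other two: 52² + 72² = 7888 < 11664 = 108².

obtuse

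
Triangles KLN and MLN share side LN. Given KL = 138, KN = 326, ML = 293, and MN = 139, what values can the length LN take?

From triangle KLN: |138 − 326| < LN < 138 + 326, i.e. 188 < LN < 464.
From triangle MLN: 154 < LN < 432.
Both must hold, so LN lies in the intersection.

188 < LN < 432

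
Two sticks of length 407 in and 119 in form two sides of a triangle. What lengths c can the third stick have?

288 < c < 526

By the triangle inequality, c must be less than 407 + 119 = 526 and greater than |407 − 119| = 288.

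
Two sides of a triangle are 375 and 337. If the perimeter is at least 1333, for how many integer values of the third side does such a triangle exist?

Triangle inequality: 38 < x < 712. Perimeter ≥ 1333 gives x ≥ 1333 − 375 − 337 = 621.
So 621 ≤ x < 712; integers 621 through 711: 91 values.

91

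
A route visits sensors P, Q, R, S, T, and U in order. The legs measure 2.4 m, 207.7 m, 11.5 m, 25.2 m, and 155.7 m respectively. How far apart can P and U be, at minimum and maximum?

12.9 ≤ PU ≤ 402.5 m

The maximum is all hops collinear in one direction: 2.4 + 207.7 + 11.5 + 25.2 + 155.7 = 402.5.
The longest hop is 207.7; the others sum to 194.8. Folding the others back against it leaves at least 207.7 − 194.8 = 12.9.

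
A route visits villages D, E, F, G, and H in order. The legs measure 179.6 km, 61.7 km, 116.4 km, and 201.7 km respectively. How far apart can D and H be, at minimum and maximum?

The maximum is all hops collinear in one direction: 179.6 + 61.7 + 116.4 + 201.7 = 559.4.
The longest hop is 201.7; the others sum to 357.7. Since 201.7 ≤ 357.7, the path can fold back on itself completely, so the minimum distance is 0.

0 ≤ DH ≤ 559.4 km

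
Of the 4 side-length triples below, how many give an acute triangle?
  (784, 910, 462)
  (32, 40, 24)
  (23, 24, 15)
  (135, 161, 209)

(784,910,462): 462²+784² = 828100 = 910² → right
(32,40,24): 24²+32² = 1600 = 40² → right
(23,24,15): 15²+23² = 754 > 576 = 24² → acute
(135,161,209): 135²+161² = 44146 > 43681 = 209² → acute
2 of the 4 are acute.

2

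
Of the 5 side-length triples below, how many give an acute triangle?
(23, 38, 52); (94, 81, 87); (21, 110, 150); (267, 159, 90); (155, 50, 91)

1

(23,38,52): 23²+38² = 1973 < 2704 = 52² → obtuse
(94,81,87): 81²+87² = 14130 > 8836 = 94² → acute
(21,110,150): 21+110 ≤ 150, not a triangle
(267,159,90): 90+159 ≤ 267, not a triangle
(155,50,91): 50+91 ≤ 155, not a triangle
1 of the 5 is acute.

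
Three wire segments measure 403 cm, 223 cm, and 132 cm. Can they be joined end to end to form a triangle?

The longest side is 403, but the other two sum to only 355.
355 < 403, so the triangle inequality fails.

No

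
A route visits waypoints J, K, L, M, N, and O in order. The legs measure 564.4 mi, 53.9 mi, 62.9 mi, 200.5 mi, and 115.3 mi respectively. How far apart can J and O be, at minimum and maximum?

131.8 ≤ JO ≤ 997.0 mi

The maximum is all hops collinear in one direction: 564.4 + 53.9 + 62.9 + 200.5 + 115.3 = 997.0.
The longest hop is 564.4; the others sum to 432.6. Folding the others back against it leaves at least 564.4 − 432.6 = 131.8.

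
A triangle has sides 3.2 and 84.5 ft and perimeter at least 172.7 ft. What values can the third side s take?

85.0 ≤ s < 87.7 ft

Triangle inequality alone gives 81.3 < s < 87.7.
The perimeter condition gives s ≥ 172.7 − 3.2 − 84.5 = 85.0.
Intersecting the two: 85.0 ≤ s < 87.7.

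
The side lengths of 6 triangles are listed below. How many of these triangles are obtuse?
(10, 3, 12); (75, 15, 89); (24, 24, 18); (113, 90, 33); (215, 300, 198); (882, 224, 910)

(10,3,12): 3²+10² = 109 < 144 = 12² → obtuse
(75,15,89): 15²+75² = 5850 < 7921 = 89² → obtuse
(24,24,18): 18²+24² = 900 > 576 = 24² → acute
(113,90,33): 33²+90² = 9189 < 12769 = 113² → obtuse
(215,300,198): 198²+215² = 85429 < 90000 = 300² → obtuse
(882,224,910): 224²+882² = 828100 = 910² → right
4 of the 6 are obtuse.

4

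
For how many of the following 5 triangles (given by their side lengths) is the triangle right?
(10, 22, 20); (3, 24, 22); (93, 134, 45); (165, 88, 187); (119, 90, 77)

1

(10,22,20): 10²+20² = 500 > 484 = 22² → acute
(3,24,22): 3²+22² = 493 < 576 = 24² → obtuse
(93,134,45): 45²+93² = 10674 < 17956 = 134² → obtuse
(165,88,187): 88²+165² = 34969 = 187² → right
(119,90,77): 77²+90² = 14029 < 14161 = 119² → obtuse
1 of the 5 is right.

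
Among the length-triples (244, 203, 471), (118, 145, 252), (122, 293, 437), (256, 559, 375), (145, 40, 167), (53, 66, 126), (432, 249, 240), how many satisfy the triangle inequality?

4

(203,244,471): 203+244 ≤ 471 → not valid
(118,145,252): 118+145 > 252 → valid
(122,293,437): 122+293 ≤ 437 → not valid
(256,375,559): 256+375 > 559 → valid
(40,145,167): 40+145 > 167 → valid
(53,66,126): 53+66 ≤ 126 → not valid
(240,249,432): 240+249 > 432 → valid
4 of the 7 triples form a triangle.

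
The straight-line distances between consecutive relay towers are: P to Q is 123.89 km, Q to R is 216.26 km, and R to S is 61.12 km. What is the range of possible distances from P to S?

31.25 ≤ PS ≤ 401.27 km

The maximum is all hops collinear in one direction: 123.89 + 216.26 + 61.12 = 401.27.
The longest hop is 216.26; the others sum to 185.01. Folding the others back against it leaves at least 216.26 − 185.01 = 31.25.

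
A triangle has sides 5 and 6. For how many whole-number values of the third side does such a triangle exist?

The third side lies in the open interval (1, 11).
Integers from 2 to 10 inclusive: 10 − 2 + 1 = 9.

9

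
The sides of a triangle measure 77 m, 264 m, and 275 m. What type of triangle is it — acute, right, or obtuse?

Compare the square of the longest side to the sum of squares of the other two: 77² + 264² = 75625 = 275².

right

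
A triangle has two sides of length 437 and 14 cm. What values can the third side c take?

423 < c < 451 (cm)

By the triangle inequality, c must be less than 437 + 14 = 451 and greater than |437 − 14| = 423.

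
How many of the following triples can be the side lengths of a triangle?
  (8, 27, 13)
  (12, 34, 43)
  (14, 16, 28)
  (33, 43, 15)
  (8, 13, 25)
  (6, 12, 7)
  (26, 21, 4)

4

(8,13,27): 8+13 ≤ 27 → not valid
(12,34,43): 12+34 > 43 → valid
(14,16,28): 14+16 > 28 → valid
(15,33,43): 15+33 > 43 → valid
(8,13,25): 8+13 ≤ 25 → not valid
(6,7,12): 6+7 > 12 → valid
(4,21,26): 4+21 ≤ 26 → not valid
4 of the 7 triples form a triangle.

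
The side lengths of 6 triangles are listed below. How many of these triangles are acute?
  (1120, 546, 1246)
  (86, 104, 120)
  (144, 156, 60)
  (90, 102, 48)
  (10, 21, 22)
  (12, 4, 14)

2

(1120,546,1246): 546²+1120² = 1552516 = 1246² → right
(86,104,120): 86²+104² = 18212 > 14400 = 120² → acute
(144,156,60): 60²+144² = 24336 = 156² → right
(90,102,48): 48²+90² = 10404 = 102² → right
(10,21,22): 10²+21² = 541 > 484 = 22² → acute
(12,4,14): 4²+12² = 160 < 196 = 14² → obtuse
2 of the 6 are acute.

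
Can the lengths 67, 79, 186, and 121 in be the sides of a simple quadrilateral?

Yes

A quadrilateral exists iff every side is shorter than the sum of the others — equivalently, the longest side is less than the sum of the rest.
Longest side 186 < 267 (sum of the remaining 3), so yes.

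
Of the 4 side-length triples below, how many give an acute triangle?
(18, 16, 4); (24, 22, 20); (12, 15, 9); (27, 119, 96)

1

(18,16,4): 4²+16² = 272 < 324 = 18² → obtuse
(24,22,20): 20²+22² = 884 > 576 = 24² → acute
(12,15,9): 9²+12² = 225 = 15² → right
(27,119,96): 27²+96² = 9945 < 14161 = 119² → obtuse
1 of the 4 is acute.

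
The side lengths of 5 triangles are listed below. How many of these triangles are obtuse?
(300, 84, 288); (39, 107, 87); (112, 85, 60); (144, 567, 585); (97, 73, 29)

3

(300,84,288): 84²+288² = 90000 = 300² → right
(39,107,87): 39²+87² = 9090 < 11449 = 107² → obtuse
(112,85,60): 60²+85² = 10825 < 12544 = 112² → obtuse
(144,567,585): 144²+567² = 342225 = 585² → right
(97,73,29): 29²+73² = 6170 < 9409 = 97² → obtuse
3 of the 5 are obtuse.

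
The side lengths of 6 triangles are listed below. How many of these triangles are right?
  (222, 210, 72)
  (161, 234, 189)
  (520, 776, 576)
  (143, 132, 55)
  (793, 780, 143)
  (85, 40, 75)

5

(222,210,72): 72²+210² = 49284 = 222² → right
(161,234,189): 161²+189² = 61642 > 54756 = 234² → acute
(520,776,576): 520²+576² = 602176 = 776² → right
(143,132,55): 55²+132² = 20449 = 143² → right
(793,780,143): 143²+780² = 628849 = 793² → right
(85,40,75): 40²+75² = 7225 = 85² → right
5 of the 6 are right.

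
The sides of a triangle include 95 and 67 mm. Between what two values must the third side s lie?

By the triangle inequality, s must be less than 95 + 67 = 162 and greater than |95 − 67| = 28.

28 < s < 162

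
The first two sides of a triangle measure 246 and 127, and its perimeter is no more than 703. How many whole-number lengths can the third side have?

211

Triangle inequality: 119 < x < 373. Perimeter ≤ 703 gives x ≤ 703 − 246 − 127 = 330.
So 119 < x ≤ 330; integers 120 through 330: 211 values.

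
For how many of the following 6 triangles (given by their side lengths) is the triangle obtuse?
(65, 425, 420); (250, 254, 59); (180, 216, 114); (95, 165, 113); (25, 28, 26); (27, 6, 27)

2

(65,425,420): 65²+420² = 180625 = 425² → right
(250,254,59): 59²+250² = 65981 > 64516 = 254² → acute
(180,216,114): 114²+180² = 45396 < 46656 = 216² → obtuse
(95,165,113): 95²+113² = 21794 < 27225 = 165² → obtuse
(25,28,26): 25²+26² = 1301 > 784 = 28² → acute
(27,6,27): 6²+27² = 765 > 729 = 27² → acute
2 of the 6 are obtuse.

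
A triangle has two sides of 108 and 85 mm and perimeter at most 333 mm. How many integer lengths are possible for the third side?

Triangle inequality: 23 < x < 193. Perimeter ≤ 333 gives x ≤ 333 − 108 − 85 = 140.
So 23 < x ≤ 140; integers 24 through 140: 117 values.

117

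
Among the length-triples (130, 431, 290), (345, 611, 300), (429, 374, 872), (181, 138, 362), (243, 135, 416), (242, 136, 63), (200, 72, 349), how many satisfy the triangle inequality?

(130,290,431): 130+290 ≤ 431 → not valid
(300,345,611): 300+345 > 611 → valid
(374,429,872): 374+429 ≤ 872 → not valid
(138,181,362): 138+181 ≤ 362 → not valid
(135,243,416): 135+243 ≤ 416 → not valid
(63,136,242): 63+136 ≤ 242 → not valid
(72,200,349): 72+200 ≤ 349 → not valid
1 of the 7 triples forms a triangle.

1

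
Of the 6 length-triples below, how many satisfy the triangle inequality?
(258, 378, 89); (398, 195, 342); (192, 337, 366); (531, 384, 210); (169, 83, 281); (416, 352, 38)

3

(89,258,378): 89+258 ≤ 378 → not valid
(195,342,398): 195+342 > 398 → valid
(192,337,366): 192+337 > 366 → valid
(210,384,531): 210+384 > 531 → valid
(83,169,281): 83+169 ≤ 281 → not valid
(38,352,416): 38+352 ≤ 416 → not valid
3 of the 6 triples form a triangle.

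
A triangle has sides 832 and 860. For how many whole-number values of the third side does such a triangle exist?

The third side lies in the open interval (28, 1692).
Integers from 29 to 1691 inclusive: 1691 − 29 + 1 = 1663.

1663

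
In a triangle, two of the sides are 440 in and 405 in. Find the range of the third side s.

By the triangle inequality, s must be less than 440 + 405 = 845 and greater than |440 − 405| = 35.

35 < s < 845 (in)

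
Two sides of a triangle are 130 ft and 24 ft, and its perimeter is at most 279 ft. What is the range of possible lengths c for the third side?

Triangle inequality alone gives 106 < c < 154.
The perimeter condition gives c ≤ 279 − 130 − 24 = 125.
Intersecting the two: 106 < c ≤ 125.

106 < c ≤ 125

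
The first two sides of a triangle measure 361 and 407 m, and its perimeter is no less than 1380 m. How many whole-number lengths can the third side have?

156

Triangle inequality: 46 < x < 768. Perimeter ≥ 1380 gives x ≥ 1380 − 361 − 407 = 612.
So 612 ≤ x < 768; integers 612 through 767: 156 values.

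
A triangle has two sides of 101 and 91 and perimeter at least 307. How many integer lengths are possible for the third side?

Triangle inequality: 10 < x < 192. Perimeter ≥ 307 gives x ≥ 307 − 101 − 91 = 115.
So 115 ≤ x < 192; integers 115 through 191: 77 values.

77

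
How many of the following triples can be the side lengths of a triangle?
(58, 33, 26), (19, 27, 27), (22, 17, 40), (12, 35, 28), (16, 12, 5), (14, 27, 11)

(26,33,58): 26+33 > 58 → valid
(19,27,27): 19+27 > 27 → valid
(17,22,40): 17+22 ≤ 40 → not valid
(12,28,35): 12+28 > 35 → valid
(5,12,16): 5+12 > 16 → valid
(11,14,27): 11+14 ≤ 27 → not valid
4 of the 6 triples form a triangle.

4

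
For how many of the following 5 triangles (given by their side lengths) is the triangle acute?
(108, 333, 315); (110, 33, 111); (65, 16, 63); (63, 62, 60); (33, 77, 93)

(108,333,315): 108²+315² = 110889 = 333² → right
(110,33,111): 33²+110² = 13189 > 12321 = 111² → acute
(65,16,63): 16²+63² = 4225 = 65² → right
(63,62,60): 60²+62² = 7444 > 3969 = 63² → acute
(33,77,93): 33²+77² = 7018 < 8649 = 93² → obtuse
2 of the 5 are acute.

2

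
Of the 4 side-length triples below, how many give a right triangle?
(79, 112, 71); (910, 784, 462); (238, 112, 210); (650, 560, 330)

(79,112,71): 71²+79² = 11282 < 12544 = 112² → obtuse
(910,784,462): 462²+784² = 828100 = 910² → right
(238,112,210): 112²+210² = 56644 = 238² → right
(650,560,330): 330²+560² = 422500 = 650² → right
3 of the 4 are right.

3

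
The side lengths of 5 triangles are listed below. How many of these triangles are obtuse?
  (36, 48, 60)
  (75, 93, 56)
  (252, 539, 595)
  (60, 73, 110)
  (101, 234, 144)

2

(36,48,60): 36²+48² = 3600 = 60² → right
(75,93,56): 56²+75² = 8761 > 8649 = 93² → acute
(252,539,595): 252²+539² = 354025 = 595² → right
(60,73,110): 60²+73² = 8929 < 12100 = 110² → obtuse
(101,234,144): 101²+144² = 30937 < 54756 = 234² → obtuse
2 of the 5 are obtuse.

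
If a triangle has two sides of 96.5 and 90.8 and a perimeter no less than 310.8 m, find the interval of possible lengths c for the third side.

Triangle inequality alone gives 5.7 < c < 187.3.
The perimeter condition gives c ≥ 310.8 − 96.5 − 90.8 = 123.5.
Intersecting the two: 123.5 ≤ c < 187.3.

123.5 ≤ c < 187.3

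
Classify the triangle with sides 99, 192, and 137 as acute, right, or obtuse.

obtuse

Compare the square of the longest side to the sum of squares of the other two: 99² + 137² = 28570 < 36864 = 192².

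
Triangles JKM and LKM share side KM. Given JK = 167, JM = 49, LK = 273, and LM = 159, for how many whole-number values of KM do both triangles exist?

97

From triangle JKM: 118 < KM < 216.
From triangle LKM: 114 < KM < 432.
Intersection: 118 < KM < 216, so integers 119 through 215: 97 values.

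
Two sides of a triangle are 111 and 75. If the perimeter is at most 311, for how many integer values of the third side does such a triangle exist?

Triangle inequality: 36 < x < 186. Perimeter ≤ 311 gives x ≤ 311 − 111 − 75 = 125.
So 36 < x ≤ 125; integers 37 through 125: 89 values.

89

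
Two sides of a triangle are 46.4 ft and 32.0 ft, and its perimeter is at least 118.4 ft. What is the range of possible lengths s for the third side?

Triangle inequality alone gives 14.4 < s < 78.4.
The perimeter condition gives s ≥ 118.4 − 46.4 − 32.0 = 40.0.
Intersecting the two: 40.0 ≤ s < 78.4.

40.0 ≤ s < 78.4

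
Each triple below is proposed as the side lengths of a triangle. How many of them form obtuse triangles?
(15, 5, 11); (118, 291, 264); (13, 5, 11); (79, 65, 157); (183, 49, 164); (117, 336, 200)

(15,5,11): 5²+11² = 146 < 225 = 15² → obtuse
(118,291,264): 118²+264² = 83620 < 84681 = 291² → obtuse
(13,5,11): 5²+11² = 146 < 169 = 13² → obtuse
(79,65,157): 65+79 ≤ 157, not a triangle
(183,49,164): 49²+164² = 29297 < 33489 = 183² → obtuse
(117,336,200): 117+200 ≤ 336, not a triangle
4 of the 6 are obtuse.

4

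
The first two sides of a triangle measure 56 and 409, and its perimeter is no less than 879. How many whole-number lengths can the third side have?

51

Triangle inequality: 353 < x < 465. Perimeter ≥ 879 gives x ≥ 879 − 56 − 409 = 414.
So 414 ≤ x < 465; integers 414 through 464: 51 values.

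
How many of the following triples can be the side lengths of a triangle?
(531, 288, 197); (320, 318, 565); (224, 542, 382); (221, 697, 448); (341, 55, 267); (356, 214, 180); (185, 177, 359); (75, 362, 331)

(197,288,531): 197+288 ≤ 531 → not valid
(318,320,565): 318+320 > 565 → valid
(224,382,542): 224+382 > 542 → valid
(221,448,697): 221+448 ≤ 697 → not valid
(55,267,341): 55+267 ≤ 341 → not valid
(180,214,356): 180+214 > 356 → valid
(177,185,359): 177+185 > 359 → valid
(75,331,362): 75+331 > 362 → valid
5 of the 8 triples form a triangle.

5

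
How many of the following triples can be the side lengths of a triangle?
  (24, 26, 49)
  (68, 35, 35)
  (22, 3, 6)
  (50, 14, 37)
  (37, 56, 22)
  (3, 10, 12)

(24,26,49): 24+26 > 49 → valid
(35,35,68): 35+35 > 68 → valid
(3,6,22): 3+6 ≤ 22 → not valid
(14,37,50): 14+37 > 50 → valid
(22,37,56): 22+37 > 56 → valid
(3,10,12): 3+10 > 12 → valid
5 of the 6 triples form a triangle.

5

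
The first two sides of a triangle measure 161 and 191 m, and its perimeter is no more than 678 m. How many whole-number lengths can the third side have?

296

Triangle inequality: 30 < x < 352. Perimeter ≤ 678 gives x ≤ 678 − 161 − 191 = 326.
So 30 < x ≤ 326; integers 31 through 326: 296 values.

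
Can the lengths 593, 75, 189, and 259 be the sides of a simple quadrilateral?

No

For a quadrilateral, each side must be shorter than the sum of the others.
Here the longest side is 593, but the remaining 3 sides sum to only 523.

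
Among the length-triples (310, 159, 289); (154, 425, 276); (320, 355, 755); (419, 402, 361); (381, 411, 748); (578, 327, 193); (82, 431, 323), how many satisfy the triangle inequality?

(159,289,310): 159+289 > 310 → valid
(154,276,425): 154+276 > 425 → valid
(320,355,755): 320+355 ≤ 755 → not valid
(361,402,419): 361+402 > 419 → valid
(381,411,748): 381+411 > 748 → valid
(193,327,578): 193+327 ≤ 578 → not valid
(82,323,431): 82+323 ≤ 431 → not valid
4 of the 7 triples form a triangle.

4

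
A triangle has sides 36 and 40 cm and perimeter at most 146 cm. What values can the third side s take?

Triangle inequality alone gives 4 < s < 76.
The perimeter condition gives s ≤ 146 − 36 − 40 = 70.
Intersecting the two: 4 < s ≤ 70.

4 < s ≤ 70 cm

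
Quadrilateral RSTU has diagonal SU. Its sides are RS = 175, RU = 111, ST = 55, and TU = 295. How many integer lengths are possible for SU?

From triangle RSU: 64 < SU < 286.
From triangle TSU: 240 < SU < 350.
Intersection: 240 < SU < 286, so integers 241 through 285: 45 values.

45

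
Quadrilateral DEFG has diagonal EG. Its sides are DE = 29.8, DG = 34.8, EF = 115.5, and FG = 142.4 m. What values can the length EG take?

26.9 < EG < 64.6

From triangle DEG: |29.8 − 34.8| < EG < 29.8 + 34.8, i.e. 5.0 < EG < 64.6.
From triangle FEG: 26.9 < EG < 257.9.
Both must hold, so EG lies in the intersection.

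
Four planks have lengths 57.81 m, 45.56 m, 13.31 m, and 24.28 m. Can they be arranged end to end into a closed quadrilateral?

Yes

A quadrilateral exists iff every side is shorter than the sum of the others — equivalently, the longest side is less than the sum of the rest.
Longest side 57.81 < 83.15 (sum of the remaining 3), so yes.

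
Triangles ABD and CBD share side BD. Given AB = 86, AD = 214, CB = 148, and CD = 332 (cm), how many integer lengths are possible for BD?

From triangle ABD: 128 < BD < 300.
From triangle CBD: 184 < BD < 480.
Intersection: 184 < BD < 300, so integers 185 through 299: 115 values.

115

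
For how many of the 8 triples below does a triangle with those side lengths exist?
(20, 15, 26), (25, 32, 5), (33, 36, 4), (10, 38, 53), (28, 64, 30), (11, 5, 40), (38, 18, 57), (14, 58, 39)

2

(15,20,26): 15+20 > 26 → valid
(5,25,32): 5+25 ≤ 32 → not valid
(4,33,36): 4+33 > 36 → valid
(10,38,53): 10+38 ≤ 53 → not valid
(28,30,64): 28+30 ≤ 64 → not valid
(5,11,40): 5+11 ≤ 40 → not valid
(18,38,57): 18+38 ≤ 57 → not valid
(14,39,58): 14+39 ≤ 58 → not valid
2 of the 8 triples form a triangle.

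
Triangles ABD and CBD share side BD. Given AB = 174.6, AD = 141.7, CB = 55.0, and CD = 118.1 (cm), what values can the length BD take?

63.1 < BD < 173.1

From triangle ABD: |174.6 − 141.7| < BD < 174.6 + 141.7, i.e. 32.9 < BD < 316.3.
From triangle CBD: 63.1 < BD < 173.1.
Both must hold, so BD lies in the intersection.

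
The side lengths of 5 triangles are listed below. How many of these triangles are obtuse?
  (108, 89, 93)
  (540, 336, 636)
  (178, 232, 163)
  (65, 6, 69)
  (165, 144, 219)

1

(108,89,93): 89²+93² = 16570 > 11664 = 108² → acute
(540,336,636): 336²+540² = 404496 = 636² → right
(178,232,163): 163²+178² = 58253 > 53824 = 232² → acute
(65,6,69): 6²+65² = 4261 < 4761 = 69² → obtuse
(165,144,219): 144²+165² = 47961 = 219² → right
1 of the 5 is obtuse.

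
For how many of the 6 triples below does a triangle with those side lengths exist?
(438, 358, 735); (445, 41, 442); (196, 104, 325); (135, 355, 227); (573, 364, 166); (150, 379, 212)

3

(358,438,735): 358+438 > 735 → valid
(41,442,445): 41+442 > 445 → valid
(104,196,325): 104+196 ≤ 325 → not valid
(135,227,355): 135+227 > 355 → valid
(166,364,573): 166+364 ≤ 573 → not valid
(150,212,379): 150+212 ≤ 379 → not valid
3 of the 6 triples form a triangle.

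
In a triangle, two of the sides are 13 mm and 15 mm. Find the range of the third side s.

2 < s < 28

By the triangle inequality, s must be less than 13 + 15 = 28 and greater than |13 − 15| = 2.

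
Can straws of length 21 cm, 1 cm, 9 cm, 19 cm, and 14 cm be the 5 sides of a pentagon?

Yes

A pentagon exists iff every side is shorter than the sum of the others — equivalently, the longest side is less than the sum of the rest.
Longest side 21 < 43 (sum of the remaining 4), so yes.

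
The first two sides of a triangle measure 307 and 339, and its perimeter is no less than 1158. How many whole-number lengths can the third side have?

Triangle inequality: 32 < x < 646. Perimeter ≥ 1158 gives x ≥ 1158 − 307 − 339 = 512.
So 512 ≤ x < 646; integers 512 through 645: 134 values.

134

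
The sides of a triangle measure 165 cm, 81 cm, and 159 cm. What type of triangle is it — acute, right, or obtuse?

acute

Compare the square of the longest side to the sum of squares of the other two: 81² + 159² = 31842 > 27225 = 165².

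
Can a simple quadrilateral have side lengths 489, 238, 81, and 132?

No

For a quadrilateral, each side must be shorter than the sum of the others.
Here the longest side is 489, but the remaining 3 sides sum to only 451.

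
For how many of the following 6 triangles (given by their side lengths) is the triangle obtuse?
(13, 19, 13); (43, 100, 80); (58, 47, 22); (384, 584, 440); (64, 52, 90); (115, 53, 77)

(13,19,13): 13²+13² = 338 < 361 = 19² → obtuse
(43,100,80): 43²+80² = 8249 < 10000 = 100² → obtuse
(58,47,22): 22²+47² = 2693 < 3364 = 58² → obtuse
(384,584,440): 384²+440² = 341056 = 584² → right
(64,52,90): 52²+64² = 6800 < 8100 = 90² → obtuse
(115,53,77): 53²+77² = 8738 < 13225 = 115² → obtuse
5 of the 6 are obtuse.

5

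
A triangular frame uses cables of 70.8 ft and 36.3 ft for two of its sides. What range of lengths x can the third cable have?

By the triangle inequality, x must be less than 70.8 + 36.3 = 107.1 and greater than |70.8 − 36.3| = 34.5.

34.5 < x < 107.1 (ft)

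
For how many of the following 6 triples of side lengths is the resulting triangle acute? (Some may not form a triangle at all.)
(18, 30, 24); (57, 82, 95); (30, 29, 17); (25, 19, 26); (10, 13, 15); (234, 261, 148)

5

(18,30,24): 18²+24² = 900 = 30² → right
(57,82,95): 57²+82² = 9973 > 9025 = 95² → acute
(30,29,17): 17²+29² = 1130 > 900 = 30² → acute
(25,19,26): 19²+25² = 986 > 676 = 26² → acute
(10,13,15): 10²+13² = 269 > 225 = 15² → acute
(234,261,148): 148²+234² = 76660 > 68121 = 261² → acute
5 of the 6 are acute.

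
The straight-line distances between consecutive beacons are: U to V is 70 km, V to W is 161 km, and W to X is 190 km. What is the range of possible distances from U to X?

0 ≤ UX ≤ 421 km

The maximum is all hops collinear in one direction: 70 + 161 + 190 = 421.
The longest hop is 190; the others sum to 231. Since 190 ≤ 231, the path can fold back on itself completely, so the minimum distance is 0.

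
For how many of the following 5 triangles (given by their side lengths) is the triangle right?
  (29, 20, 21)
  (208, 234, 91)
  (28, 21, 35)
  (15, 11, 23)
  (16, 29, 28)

(29,20,21): 20²+21² = 841 = 29² → right
(208,234,91): 91²+208² = 51545 < 54756 = 234² → obtuse
(28,21,35): 21²+28² = 1225 = 35² → right
(15,11,23): 11²+15² = 346 < 529 = 23² → obtuse
(16,29,28): 16²+28² = 1040 > 841 = 29² → acute
2 of the 5 are right.

2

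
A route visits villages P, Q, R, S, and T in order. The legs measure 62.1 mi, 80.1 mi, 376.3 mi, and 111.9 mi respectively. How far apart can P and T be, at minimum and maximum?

The maximum is all hops collinear in one direction: 62.1 + 80.1 + 376.3 + 111.9 = 630.4.
The longest hop is 376.3; the others sum to 254.1. Folding the others back against it leaves at least 376.3 − 254.1 = 122.2.

122.2 ≤ PT ≤ 630.4 mi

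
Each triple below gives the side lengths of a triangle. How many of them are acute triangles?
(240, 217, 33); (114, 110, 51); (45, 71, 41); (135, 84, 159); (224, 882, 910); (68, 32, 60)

(240,217,33): 33²+217² = 48178 < 57600 = 240² → obtuse
(114,110,51): 51²+110² = 14701 > 12996 = 114² → acute
(45,71,41): 41²+45² = 3706 < 5041 = 71² → obtuse
(135,84,159): 84²+135² = 25281 = 159² → right
(224,882,910): 224²+882² = 828100 = 910² → right
(68,32,60): 32²+60² = 4624 = 68² → right
1 of the 6 is acute.

1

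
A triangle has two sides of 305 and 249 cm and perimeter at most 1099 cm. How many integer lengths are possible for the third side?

Triangle inequality: 56 < x < 554. Perimeter ≤ 1099 gives x ≤ 1099 − 305 − 249 = 545.
So 56 < x ≤ 545; integers 57 through 545: 489 values.

489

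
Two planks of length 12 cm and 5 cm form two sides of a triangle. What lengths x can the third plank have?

By the triangle inequality, x must be less than 12 + 5 = 17 and greater than |12 − 5| = 7.

7 < x < 17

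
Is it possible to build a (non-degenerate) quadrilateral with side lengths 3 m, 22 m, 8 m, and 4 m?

No

For a quadrilateral, each side must be shorter than the sum of the others.
Here the longest side is 22, but the remaining 3 sides sum to only 15.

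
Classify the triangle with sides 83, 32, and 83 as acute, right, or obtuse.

Compare the square of the longest side to the sum of squares of the other two: 32² + 83² = 7913 > 6889 = 83².

acute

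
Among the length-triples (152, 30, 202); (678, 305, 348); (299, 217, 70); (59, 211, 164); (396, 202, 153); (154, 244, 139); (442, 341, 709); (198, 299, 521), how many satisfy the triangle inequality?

3

(30,152,202): 30+152 ≤ 202 → not valid
(305,348,678): 305+348 ≤ 678 → not valid
(70,217,299): 70+217 ≤ 299 → not valid
(59,164,211): 59+164 > 211 → valid
(153,202,396): 153+202 ≤ 396 → not valid
(139,154,244): 139+154 > 244 → valid
(341,442,709): 341+442 > 709 → valid
(198,299,521): 198+299 ≤ 521 → not valid
3 of the 8 triples form a triangle.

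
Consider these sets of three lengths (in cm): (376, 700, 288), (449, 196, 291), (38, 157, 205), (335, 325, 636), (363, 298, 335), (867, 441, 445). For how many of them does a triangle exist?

4

(288,376,700): 288+376 ≤ 700 → not valid
(196,291,449): 196+291 > 449 → valid
(38,157,205): 38+157 ≤ 205 → not valid
(325,335,636): 325+335 > 636 → valid
(298,335,363): 298+335 > 363 → valid
(441,445,867): 441+445 > 867 → valid
4 of the 6 triples form a triangle.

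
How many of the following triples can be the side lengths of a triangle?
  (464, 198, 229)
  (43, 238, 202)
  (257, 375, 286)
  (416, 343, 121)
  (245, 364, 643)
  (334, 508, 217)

4

(198,229,464): 198+229 ≤ 464 → not valid
(43,202,238): 43+202 > 238 → valid
(257,286,375): 257+286 > 375 → valid
(121,343,416): 121+343 > 416 → valid
(245,364,643): 245+364 ≤ 643 → not valid
(217,334,508): 217+334 > 508 → valid
4 of the 6 triples form a triangle.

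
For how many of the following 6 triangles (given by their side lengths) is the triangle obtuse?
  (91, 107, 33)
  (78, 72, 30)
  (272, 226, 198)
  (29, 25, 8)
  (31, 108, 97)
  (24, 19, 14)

4

(91,107,33): 33²+91² = 9370 < 11449 = 107² → obtuse
(78,72,30): 30²+72² = 6084 = 78² → right
(272,226,198): 198²+226² = 90280 > 73984 = 272² → acute
(29,25,8): 8²+25² = 689 < 841 = 29² → obtuse
(31,108,97): 31²+97² = 10370 < 11664 = 108² → obtuse
(24,19,14): 14²+19² = 557 < 576 = 24² → obtuse
4 of the 6 are obtuse.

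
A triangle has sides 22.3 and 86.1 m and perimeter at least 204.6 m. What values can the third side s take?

Triangle inequality alone gives 63.8 < s < 108.4.
The perimeter condition gives s ≥ 204.6 − 22.3 − 86.1 = 96.2.
Intersecting the two: 96.2 ≤ s < 108.4.

96.2 ≤ s < 108.4 m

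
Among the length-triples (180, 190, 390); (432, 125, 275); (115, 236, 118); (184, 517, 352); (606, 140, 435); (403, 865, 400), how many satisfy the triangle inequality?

(180,190,390): 180+190 ≤ 390 → not valid
(125,275,432): 125+275 ≤ 432 → not valid
(115,118,236): 115+118 ≤ 236 → not valid
(184,352,517): 184+352 > 517 → valid
(140,435,606): 140+435 ≤ 606 → not valid
(400,403,865): 400+403 ≤ 865 → not valid
1 of the 6 triples forms a triangle.

1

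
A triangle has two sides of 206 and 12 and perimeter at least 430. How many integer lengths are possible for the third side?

Triangle inequality: 194 < x < 218. Perimeter ≥ 430 gives x ≥ 430 − 206 − 12 = 212.
So 212 ≤ x < 218; integers 212 through 217: 6 values.

6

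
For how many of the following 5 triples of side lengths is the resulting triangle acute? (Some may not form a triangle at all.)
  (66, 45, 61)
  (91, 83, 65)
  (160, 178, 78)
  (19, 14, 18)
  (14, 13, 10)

4

(66,45,61): 45²+61² = 5746 > 4356 = 66² → acute
(91,83,65): 65²+83² = 11114 > 8281 = 91² → acute
(160,178,78): 78²+160² = 31684 = 178² → right
(19,14,18): 14²+18² = 520 > 361 = 19² → acute
(14,13,10): 10²+13² = 269 > 196 = 14² → acute
4 of the 5 are acute.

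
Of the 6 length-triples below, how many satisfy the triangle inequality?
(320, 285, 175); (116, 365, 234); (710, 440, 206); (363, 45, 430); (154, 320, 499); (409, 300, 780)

(175,285,320): 175+285 > 320 → valid
(116,234,365): 116+234 ≤ 365 → not valid
(206,440,710): 206+440 ≤ 710 → not valid
(45,363,430): 45+363 ≤ 430 → not valid
(154,320,499): 154+320 ≤ 499 → not valid
(300,409,780): 300+409 ≤ 780 → not valid
1 of the 6 triples forms a triangle.

1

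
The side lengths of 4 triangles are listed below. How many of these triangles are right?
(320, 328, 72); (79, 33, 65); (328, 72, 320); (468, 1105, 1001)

(320,328,72): 72²+320² = 107584 = 328² → right
(79,33,65): 33²+65² = 5314 < 6241 = 79² → obtuse
(328,72,320): 72²+320² = 107584 = 328² → right
(468,1105,1001): 468²+1001² = 1221025 = 1105² → right
3 of the 4 are right.

3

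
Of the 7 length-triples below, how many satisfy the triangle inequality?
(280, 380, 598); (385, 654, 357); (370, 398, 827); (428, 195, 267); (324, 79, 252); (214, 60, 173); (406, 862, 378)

5

(280,380,598): 280+380 > 598 → valid
(357,385,654): 357+385 > 654 → valid
(370,398,827): 370+398 ≤ 827 → not valid
(195,267,428): 195+267 > 428 → valid
(79,252,324): 79+252 > 324 → valid
(60,173,214): 60+173 > 214 → valid
(378,406,862): 378+406 ≤ 862 → not valid
5 of the 7 triples form a triangle.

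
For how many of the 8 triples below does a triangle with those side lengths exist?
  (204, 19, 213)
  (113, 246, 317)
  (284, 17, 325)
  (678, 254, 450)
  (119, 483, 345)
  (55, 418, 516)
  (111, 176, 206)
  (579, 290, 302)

(19,204,213): 19+204 > 213 → valid
(113,246,317): 113+246 > 317 → valid
(17,284,325): 17+284 ≤ 325 → not valid
(254,450,678): 254+450 > 678 → valid
(119,345,483): 119+345 ≤ 483 → not valid
(55,418,516): 55+418 ≤ 516 → not valid
(111,176,206): 111+176 > 206 → valid
(290,302,579): 290+302 > 579 → valid
5 of the 8 triples form a triangle.

5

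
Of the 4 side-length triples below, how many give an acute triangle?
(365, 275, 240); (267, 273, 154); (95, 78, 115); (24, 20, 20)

(365,275,240): 240²+275² = 133225 = 365² → right
(267,273,154): 154²+267² = 95005 > 74529 = 273² → acute
(95,78,115): 78²+95² = 15109 > 13225 = 115² → acute
(24,20,20): 20²+20² = 800 > 576 = 24² → acute
3 of the 4 are acute.

3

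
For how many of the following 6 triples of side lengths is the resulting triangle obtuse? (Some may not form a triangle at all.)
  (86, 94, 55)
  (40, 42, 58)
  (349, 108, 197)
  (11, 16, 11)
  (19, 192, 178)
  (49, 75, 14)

(86,94,55): 55²+86² = 10421 > 8836 = 94² → acute
(40,42,58): 40²+42² = 3364 = 58² → right
(349,108,197): 108+197 ≤ 349, not a triangle
(11,16,11): 11²+11² = 242 < 256 = 16² → obtuse
(19,192,178): 19²+178² = 32045 < 36864 = 192² → obtuse
(49,75,14): 14+49 ≤ 75, not a triangle
2 of the 6 are obtuse.

2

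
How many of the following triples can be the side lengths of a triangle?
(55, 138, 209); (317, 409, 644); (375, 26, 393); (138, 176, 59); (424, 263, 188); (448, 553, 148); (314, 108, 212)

(55,138,209): 55+138 ≤ 209 → not valid
(317,409,644): 317+409 > 644 → valid
(26,375,393): 26+375 > 393 → valid
(59,138,176): 59+138 > 176 → valid
(188,263,424): 188+263 > 424 → valid
(148,448,553): 148+448 > 553 → valid
(108,212,314): 108+212 > 314 → valid
6 of the 7 triples form a triangle.

6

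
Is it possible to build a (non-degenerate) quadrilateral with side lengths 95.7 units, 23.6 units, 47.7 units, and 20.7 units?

No

For a quadrilateral, each side must be shorter than the sum of the others.
Here the longest side is 95.7, but the remaining 3 sides sum to only 92.0.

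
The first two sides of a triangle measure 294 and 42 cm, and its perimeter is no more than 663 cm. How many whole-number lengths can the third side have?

75

Triangle inequality: 252 < x < 336. Perimeter ≤ 663 gives x ≤ 663 − 294 − 42 = 327.
So 252 < x ≤ 327; integers 253 through 327: 75 values.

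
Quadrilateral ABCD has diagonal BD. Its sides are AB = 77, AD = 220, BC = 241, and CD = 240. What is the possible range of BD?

From triangle ABD: |77 − 220| < BD < 77 + 220, i.e. 143 < BD < 297.
From triangle CBD: 1 < BD < 481.
Both must hold, so BD lies in the intersection.

143 < BD < 297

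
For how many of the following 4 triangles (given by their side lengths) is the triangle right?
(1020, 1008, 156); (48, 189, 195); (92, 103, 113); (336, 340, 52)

(1020,1008,156): 156²+1008² = 1040400 = 1020² → right
(48,189,195): 48²+189² = 38025 = 195² → right
(92,103,113): 92²+103² = 19073 > 12769 = 113² → acute
(336,340,52): 52²+336² = 115600 = 340² → right
3 of the 4 are right.

3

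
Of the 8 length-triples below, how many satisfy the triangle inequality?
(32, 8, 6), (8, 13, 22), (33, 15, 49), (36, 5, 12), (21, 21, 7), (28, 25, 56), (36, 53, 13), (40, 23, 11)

(6,8,32): 6+8 ≤ 32 → not valid
(8,13,22): 8+13 ≤ 22 → not valid
(15,33,49): 15+33 ≤ 49 → not valid
(5,12,36): 5+12 ≤ 36 → not valid
(7,21,21): 7+21 > 21 → valid
(25,28,56): 25+28 ≤ 56 → not valid
(13,36,53): 13+36 ≤ 53 → not valid
(11,23,40): 11+23 ≤ 40 → not valid
1 of the 8 triples forms a triangle.

1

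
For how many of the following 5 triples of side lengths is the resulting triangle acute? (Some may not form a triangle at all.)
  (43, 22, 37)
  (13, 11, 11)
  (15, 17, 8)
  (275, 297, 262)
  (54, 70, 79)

(43,22,37): 22²+37² = 1853 > 1849 = 43² → acute
(13,11,11): 11²+11² = 242 > 169 = 13² → acute
(15,17,8): 8²+15² = 289 = 17² → right
(275,297,262): 262²+275² = 144269 > 88209 = 297² → acute
(54,70,79): 54²+70² = 7816 > 6241 = 79² → acute
4 of the 5 are acute.

4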